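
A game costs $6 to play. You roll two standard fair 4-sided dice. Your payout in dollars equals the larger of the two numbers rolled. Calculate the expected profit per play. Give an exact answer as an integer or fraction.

Distribution of the larger of the two numbers rolled: 1 w.p. 1/16, 2 w.p. 3/16, 3 w.p. 5/16, 4 w.p. 7/16
E[payout] = (1/16)·1 + (3/16)·2 + (5/16)·3 + (7/16)·4 = 25/8
Expected profit = 25/8 − 6 = -23/8

-23/8 dollars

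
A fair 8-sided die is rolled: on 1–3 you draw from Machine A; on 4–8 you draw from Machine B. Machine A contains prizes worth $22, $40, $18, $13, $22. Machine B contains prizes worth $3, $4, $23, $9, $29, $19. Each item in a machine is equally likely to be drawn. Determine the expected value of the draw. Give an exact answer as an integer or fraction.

E[X | Machine A] = (22 + 40 + 18 + 13 + 22)/5 = 23
E[X | Machine B] = (3 + 4 + 23 + 9 + 29 + 19)/6 = 29/2
E[X] = (3/8)·23 + (5/8)·29/2 = 283/16

283/16 dollars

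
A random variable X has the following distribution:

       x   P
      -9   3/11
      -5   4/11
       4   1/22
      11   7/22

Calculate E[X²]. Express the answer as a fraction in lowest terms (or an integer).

1549/22

E[X²] = (3/11)·81 + (4/11)·25 + (1/22)·16 + (7/22)·121
     = 1549/22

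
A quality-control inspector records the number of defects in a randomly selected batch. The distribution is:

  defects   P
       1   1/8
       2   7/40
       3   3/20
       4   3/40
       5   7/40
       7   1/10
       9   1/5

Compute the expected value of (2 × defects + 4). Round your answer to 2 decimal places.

13.20

E[2x+4] = (1/8)·6 + (7/40)·8 + (3/20)·10 + (3/40)·12 + (7/40)·14 + (1/10)·18 + (1/5)·22
     = 66/5 ≈ 13.20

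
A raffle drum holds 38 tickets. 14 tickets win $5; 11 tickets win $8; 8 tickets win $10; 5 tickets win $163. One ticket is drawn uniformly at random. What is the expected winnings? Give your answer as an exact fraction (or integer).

1053/38 dollars

E[payout] = (14/38)·5 + (11/38)·8 + (8/38)·10 + (5/38)·163 = 1053/38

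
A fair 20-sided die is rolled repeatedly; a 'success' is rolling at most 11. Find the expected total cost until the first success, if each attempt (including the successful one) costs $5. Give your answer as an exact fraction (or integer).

E[#attempts] = 1/p = 20/11; E[cost] = 5·20/11 = 100/11.

100/11 dollars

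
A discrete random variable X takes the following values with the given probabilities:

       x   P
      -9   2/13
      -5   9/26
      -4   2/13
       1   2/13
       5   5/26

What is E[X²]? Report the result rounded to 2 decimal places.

E[X²] = (2/13)·81 + (9/26)·25 + (2/13)·16 + (2/13)·1 + (5/26)·25
     = 371/13 ≈ 28.54

28.54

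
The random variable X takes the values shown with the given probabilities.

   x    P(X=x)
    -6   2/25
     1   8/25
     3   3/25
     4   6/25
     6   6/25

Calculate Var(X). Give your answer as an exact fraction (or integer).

E[X] = (2/25)·(-6) + (8/25)·1 + (3/25)·3 + (6/25)·4 + (6/25)·6 = 13/5
E[X²] = (2/25)·36 + (8/25)·1 + (3/25)·9 + (6/25)·16 + (6/25)·36 = 419/25
Var(X) = 419/25 − (13/5)² = 10

10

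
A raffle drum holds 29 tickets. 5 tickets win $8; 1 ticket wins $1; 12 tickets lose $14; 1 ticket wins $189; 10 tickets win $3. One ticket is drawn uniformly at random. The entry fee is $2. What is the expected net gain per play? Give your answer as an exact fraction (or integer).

E[payout] = (5/29)·8 + (1/29)·1 + (12/29)·(-14) + (1/29)·189 + (10/29)·3 = 92/29
Expected profit = 92/29 − 2 = 34/29

34/29 dollars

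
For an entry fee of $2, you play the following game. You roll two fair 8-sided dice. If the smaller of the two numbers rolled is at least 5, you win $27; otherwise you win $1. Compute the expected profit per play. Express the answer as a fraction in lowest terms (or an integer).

E[payout] = (3/4)·1 + (1/4)·27 = 15/2
Expected profit = 15/2 − 2 = 11/2

11/2 dollars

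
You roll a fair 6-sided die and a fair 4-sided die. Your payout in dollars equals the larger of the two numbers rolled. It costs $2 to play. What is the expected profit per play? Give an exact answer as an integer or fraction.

Distribution of the larger of the two numbers rolled: 1 w.p. 1/24, 2 w.p. 1/8, 3 w.p. 5/24, 4 w.p. 7/24, 5 w.p. 1/6, 6 w.p. 1/6
E[payout] = (1/24)·1 + (1/8)·2 + (5/24)·3 + (7/24)·4 + (1/6)·5 + (1/6)·6 = 47/12
Expected profit = 47/12 − 2 = 23/12

23/12 dollars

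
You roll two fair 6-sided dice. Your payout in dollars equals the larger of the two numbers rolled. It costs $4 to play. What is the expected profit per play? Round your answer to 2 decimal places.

Distribution of the larger of the two numbers rolled: 1 w.p. 1/36, 2 w.p. 1/12, 3 w.p. 5/36, 4 w.p. 7/36, 5 w.p. 1/4, 6 w.p. 11/36
E[payout] = (1/36)·1 + (1/12)·2 + (5/36)·3 + (7/36)·4 + (1/4)·5 + (11/36)·6 = 161/36
Expected profit = 161/36 − 4 = 17/36 ≈ $0.47

$0.47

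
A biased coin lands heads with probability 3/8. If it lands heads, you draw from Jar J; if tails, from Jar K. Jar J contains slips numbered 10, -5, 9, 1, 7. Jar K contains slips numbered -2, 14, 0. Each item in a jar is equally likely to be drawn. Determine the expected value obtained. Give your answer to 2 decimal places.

4.15

E[X | Jar J] = (10 − 5 + 9 + 1 + 7)/5 = 22/5
E[X | Jar K] = (-2 + 14 + 0)/3 = 4
E[X] = (3/8)·22/5 + (5/8)·4 = 83/20 ≈ 4.15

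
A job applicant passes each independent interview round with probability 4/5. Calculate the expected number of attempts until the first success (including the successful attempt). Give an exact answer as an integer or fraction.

5/4

For a geometric distribution, E[trials] = 1/p = 1/(4/5) = 5/4.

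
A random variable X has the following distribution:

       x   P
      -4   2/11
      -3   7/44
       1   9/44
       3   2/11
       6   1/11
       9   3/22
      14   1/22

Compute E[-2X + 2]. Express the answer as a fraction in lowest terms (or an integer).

E[-2x+2] = (2/11)·10 + (7/44)·8 + (9/44)·0 + (2/11)·(-4) + (1/11)·(-10) + (3/22)·(-16) + (1/22)·(-26)
     = -21/11

-21/11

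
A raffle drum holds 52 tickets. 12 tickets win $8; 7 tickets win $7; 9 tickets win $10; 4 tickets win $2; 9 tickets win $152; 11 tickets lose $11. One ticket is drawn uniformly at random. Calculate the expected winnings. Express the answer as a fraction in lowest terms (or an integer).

E[payout] = (12/52)·8 + (7/52)·7 + (9/52)·10 + (4/52)·2 + (9/52)·152 + (11/52)·(-11) = 745/26

745/26 dollars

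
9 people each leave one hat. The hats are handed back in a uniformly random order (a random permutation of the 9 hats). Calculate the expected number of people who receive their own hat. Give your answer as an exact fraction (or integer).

Let Xᵢ = 1 if person i gets their own hat. For each i, P(Xᵢ=1) = 1/9.
By linearity of expectation, E[X₁+…+X_9] = 9·(1/9) = 1.

1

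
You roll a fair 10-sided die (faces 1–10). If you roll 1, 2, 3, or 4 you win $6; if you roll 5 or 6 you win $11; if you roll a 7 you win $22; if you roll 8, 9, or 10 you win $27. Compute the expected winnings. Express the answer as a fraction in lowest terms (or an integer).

E[payout] = (2/5)·6 + (1/5)·11 + (1/10)·22 + (3/10)·27 = 149/10

149/10 dollars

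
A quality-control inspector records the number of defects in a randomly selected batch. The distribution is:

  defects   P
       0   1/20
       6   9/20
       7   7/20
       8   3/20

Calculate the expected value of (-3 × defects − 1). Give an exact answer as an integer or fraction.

E[-3x-1] = (1/20)·(-1) + (9/20)·(-19) + (7/20)·(-22) + (3/20)·(-25)
     = -401/20

-401/20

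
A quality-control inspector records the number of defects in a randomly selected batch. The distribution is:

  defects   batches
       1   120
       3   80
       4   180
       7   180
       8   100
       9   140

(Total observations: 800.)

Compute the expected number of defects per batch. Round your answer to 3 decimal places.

Total = 800, so P(defects=1) = 120/800, etc.
E[X] = (3/20)·1 + (1/10)·3 + (9/40)·4 + (9/40)·7 + (1/8)·8 + (7/40)·9
     = 11/2 ≈ 5.500

5.500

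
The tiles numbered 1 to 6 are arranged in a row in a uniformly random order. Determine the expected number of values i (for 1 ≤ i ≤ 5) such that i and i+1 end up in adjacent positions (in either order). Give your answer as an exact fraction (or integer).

For each i ∈ {1,…,5}, let Xᵢ = 1 if i and i+1 are adjacent. P(Xᵢ=1) = 2·(6−1)!/6! = 2/6.
By linearity, E[ΣXᵢ] = (5)·(2/6) = 5/3.

5/3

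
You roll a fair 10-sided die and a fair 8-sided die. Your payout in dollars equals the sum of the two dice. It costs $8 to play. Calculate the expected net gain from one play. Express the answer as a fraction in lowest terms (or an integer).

$2

Distribution of the sum of the two dice: 2 w.p. 1/80, 3 w.p. 1/40, 4 w.p. 3/80, 5 w.p. 1/20, 6 w.p. 1/16, 7 w.p. 3/40, …
E[payout] = (1/80)·2 + (1/40)·3 + (3/80)·4 + (1/20)·5 + (1/16)·6 + (3/40)·7 + (7/80)·8 + (1/10)·9 + (1/10)·10 + (1/10)·11 + (7/80)·12 + (3/40)·13 + (1/16)·14 + (1/20)·15 + (3/80)·16 + (1/40)·17 + (1/80)·18 = 10
Expected profit = 10 − 8 = 2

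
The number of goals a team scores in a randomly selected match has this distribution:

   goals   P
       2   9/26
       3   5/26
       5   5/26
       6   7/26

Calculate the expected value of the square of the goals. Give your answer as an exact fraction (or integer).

E[X²] = (9/26)·4 + (5/26)·9 + (5/26)·25 + (7/26)·36
     = 229/13

229/13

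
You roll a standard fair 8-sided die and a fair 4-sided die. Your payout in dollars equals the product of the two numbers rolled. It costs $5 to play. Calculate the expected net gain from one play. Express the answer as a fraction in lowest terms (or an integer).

Distribution of the product of the two numbers rolled: 1 w.p. 1/32, 2 w.p. 1/16, 3 w.p. 1/16, 4 w.p. 3/32, 5 w.p. 1/32, 6 w.p. 3/32, …
E[payout] = (1/32)·1 + (1/16)·2 + (1/16)·3 + (3/32)·4 + (1/32)·5 + (3/32)·6 + (1/32)·7 + (3/32)·8 + (1/32)·9 + (1/32)·10 + (3/32)·12 + (1/32)·14 + (1/32)·15 + (1/16)·16 + (1/32)·18 + (1/32)·20 + (1/32)·21 + (1/16)·24 + (1/32)·28 + (1/32)·32 = 45/4
Expected profit = 45/4 − 5 = 25/4

25/4 dollars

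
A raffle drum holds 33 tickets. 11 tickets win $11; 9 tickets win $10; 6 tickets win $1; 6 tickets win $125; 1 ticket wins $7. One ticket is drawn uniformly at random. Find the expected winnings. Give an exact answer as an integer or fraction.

974/33 dollars

E[payout] = (11/33)·11 + (9/33)·10 + (6/33)·1 + (6/33)·125 + (1/33)·7 = 974/33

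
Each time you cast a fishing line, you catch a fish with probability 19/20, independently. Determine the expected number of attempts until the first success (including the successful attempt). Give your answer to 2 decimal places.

1.05

For a geometric distribution, E[trials] = 1/p = 1/(19/20) = 20/19.
≈ 1.05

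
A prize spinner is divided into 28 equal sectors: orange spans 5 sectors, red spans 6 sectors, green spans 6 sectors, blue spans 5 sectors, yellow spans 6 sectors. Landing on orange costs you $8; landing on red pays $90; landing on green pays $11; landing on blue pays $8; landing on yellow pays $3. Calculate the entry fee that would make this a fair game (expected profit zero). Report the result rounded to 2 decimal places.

$22.29

E[payout] = (5/28)·(-8) + (6/28)·90 + (6/28)·11 + (5/28)·8 + (6/28)·3 = 156/7
Fair fee = E[payout] = 156/7 ≈ $22.29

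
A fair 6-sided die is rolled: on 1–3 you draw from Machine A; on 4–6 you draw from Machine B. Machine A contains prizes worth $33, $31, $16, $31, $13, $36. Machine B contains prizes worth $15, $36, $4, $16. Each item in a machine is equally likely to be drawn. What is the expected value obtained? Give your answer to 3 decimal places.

$22.208

E[X | Machine A] = (33 + 31 + 16 + 31 + 13 + 36)/6 = 80/3
E[X | Machine B] = (15 + 36 + 4 + 16)/4 = 71/4
E[X] = (1/2)·80/3 + (1/2)·71/4 = 533/24 ≈ 22.208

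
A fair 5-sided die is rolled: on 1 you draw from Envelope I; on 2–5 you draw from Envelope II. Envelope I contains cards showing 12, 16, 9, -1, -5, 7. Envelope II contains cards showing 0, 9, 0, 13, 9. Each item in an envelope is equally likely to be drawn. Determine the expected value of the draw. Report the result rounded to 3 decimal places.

E[X | Envelope I] = (12 + 16 + 9 − 1 − 5 + 7)/6 = 19/3
E[X | Envelope II] = (0 + 9 + 0 + 13 + 9)/5 = 31/5
E[X] = (1/5)·19/3 + (4/5)·31/5 = 467/75 ≈ 6.227

6.227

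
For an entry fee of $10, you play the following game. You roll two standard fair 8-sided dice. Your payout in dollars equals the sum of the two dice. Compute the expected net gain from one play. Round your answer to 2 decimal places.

-$1.00

Distribution of the sum of the two dice: 2 w.p. 1/64, 3 w.p. 1/32, 4 w.p. 3/64, 5 w.p. 1/16, 6 w.p. 5/64, 7 w.p. 3/32, …
E[payout] = (1/64)·2 + (1/32)·3 + (3/64)·4 + (1/16)·5 + (5/64)·6 + (3/32)·7 + (7/64)·8 + (1/8)·9 + (7/64)·10 + (3/32)·11 + (5/64)·12 + (1/16)·13 + (3/64)·14 + (1/32)·15 + (1/64)·16 = 9
Expected profit = 9 − 10 = -1 ≈ -$1.00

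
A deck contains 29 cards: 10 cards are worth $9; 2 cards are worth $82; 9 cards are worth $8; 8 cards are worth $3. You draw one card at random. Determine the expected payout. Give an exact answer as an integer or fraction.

350/29 dollars

E[payout] = (10/29)·9 + (2/29)·82 + (9/29)·8 + (8/29)·3 = 350/29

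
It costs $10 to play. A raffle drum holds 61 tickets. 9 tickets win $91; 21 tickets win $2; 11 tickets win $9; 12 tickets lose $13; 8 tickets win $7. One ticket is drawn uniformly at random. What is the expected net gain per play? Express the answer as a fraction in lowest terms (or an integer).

E[payout] = (9/61)·91 + (21/61)·2 + (11/61)·9 + (12/61)·(-13) + (8/61)·7 = 860/61
Expected profit = 860/61 − 10 = 250/61

250/61 dollars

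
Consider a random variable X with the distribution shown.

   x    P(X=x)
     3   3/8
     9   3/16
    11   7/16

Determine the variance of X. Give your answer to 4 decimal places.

13.3594

E[X] = (3/8)·3 + (3/16)·9 + (7/16)·11 = 61/8
E[X²] = (3/8)·9 + (3/16)·81 + (7/16)·121 = 143/2
Var(X) = 143/2 − (61/8)² = 855/64 ≈ 13.3594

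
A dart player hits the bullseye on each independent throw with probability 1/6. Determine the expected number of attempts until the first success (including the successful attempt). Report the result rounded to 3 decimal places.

6.000

For a geometric distribution, E[trials] = 1/p = 1/(1/6) = 6.
≈ 6.000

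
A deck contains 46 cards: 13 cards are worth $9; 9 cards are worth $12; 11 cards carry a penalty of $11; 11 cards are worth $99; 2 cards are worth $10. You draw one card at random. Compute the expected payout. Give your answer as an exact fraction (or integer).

E[payout] = (13/46)·9 + (9/46)·12 + (11/46)·(-11) + (11/46)·99 + (2/46)·10 = 1213/46

1213/46 dollars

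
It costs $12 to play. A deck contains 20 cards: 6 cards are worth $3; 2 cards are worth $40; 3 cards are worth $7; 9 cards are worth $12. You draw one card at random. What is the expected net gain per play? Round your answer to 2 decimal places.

-$0.65

E[payout] = (6/20)·3 + (2/20)·40 + (3/20)·7 + (9/20)·12 = 227/20
Expected profit = 227/20 − 12 = -13/20 ≈ -$0.65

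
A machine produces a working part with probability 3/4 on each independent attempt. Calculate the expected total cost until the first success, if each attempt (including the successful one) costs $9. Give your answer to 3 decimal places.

$12.000

E[#attempts] = 1/p = 4/3; E[cost] = 9·4/3 = 12.
≈ 12.000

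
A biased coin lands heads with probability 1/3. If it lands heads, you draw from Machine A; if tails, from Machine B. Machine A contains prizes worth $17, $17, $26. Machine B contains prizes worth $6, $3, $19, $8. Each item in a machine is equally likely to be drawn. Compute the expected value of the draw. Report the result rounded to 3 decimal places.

$12.667

E[X | Machine A] = (17 + 17 + 26)/3 = 20
E[X | Machine B] = (6 + 3 + 19 + 8)/4 = 9
E[X] = (1/3)·20 + (2/3)·9 = 38/3 ≈ 12.667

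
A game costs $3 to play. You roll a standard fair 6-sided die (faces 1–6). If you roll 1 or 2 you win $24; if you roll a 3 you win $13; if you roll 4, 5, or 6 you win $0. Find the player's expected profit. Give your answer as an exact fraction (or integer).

E[payout] = (1/2)·0 + (1/6)·13 + (1/3)·24 = 61/6
Expected profit = 61/6 − 3 = 43/6

43/6 dollars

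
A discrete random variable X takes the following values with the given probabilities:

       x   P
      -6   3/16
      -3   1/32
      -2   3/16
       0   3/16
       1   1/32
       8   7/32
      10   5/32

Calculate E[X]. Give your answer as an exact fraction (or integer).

7/4

E[X] = (3/16)·(-6) + (1/32)·(-3) + (3/16)·(-2) + (3/16)·0 + (1/32)·1 + (7/32)·8 + (5/32)·10
     = 7/4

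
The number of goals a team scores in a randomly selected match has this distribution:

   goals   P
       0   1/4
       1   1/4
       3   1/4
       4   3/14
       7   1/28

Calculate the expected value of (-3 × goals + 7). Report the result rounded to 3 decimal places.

E[-3x+7] = (1/4)·7 + (1/4)·4 + (1/4)·(-2) + (3/14)·(-5) + (1/28)·(-14)
     = 19/28 ≈ 0.679

0.679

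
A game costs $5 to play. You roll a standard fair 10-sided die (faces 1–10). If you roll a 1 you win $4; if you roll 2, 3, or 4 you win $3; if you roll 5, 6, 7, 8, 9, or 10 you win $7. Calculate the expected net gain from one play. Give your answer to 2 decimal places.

$0.50

E[payout] = (3/10)·3 + (1/10)·4 + (3/5)·7 = 11/2
Expected profit = 11/2 − 5 = 1/2 ≈ $0.50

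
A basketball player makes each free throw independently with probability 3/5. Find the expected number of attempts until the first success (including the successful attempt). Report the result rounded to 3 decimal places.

1.667

For a geometric distribution, E[trials] = 1/p = 1/(3/5) = 5/3.
≈ 1.667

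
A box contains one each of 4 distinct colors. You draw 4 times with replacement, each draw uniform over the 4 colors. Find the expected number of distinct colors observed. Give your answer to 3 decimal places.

Let Xⱼ=1 if type j appears at least once. P(Xⱼ=1) = 1 − ((4−1)/4)^4 = 175/256.
E[#distinct] = 4·175/256 = 175/64.
≈ 2.734

2.734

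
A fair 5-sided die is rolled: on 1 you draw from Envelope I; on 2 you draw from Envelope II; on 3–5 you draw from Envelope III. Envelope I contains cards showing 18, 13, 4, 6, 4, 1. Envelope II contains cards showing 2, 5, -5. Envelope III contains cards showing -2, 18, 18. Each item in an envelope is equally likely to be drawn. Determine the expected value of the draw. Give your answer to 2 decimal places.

E[X | Envelope I] = (18 + 13 + 4 + 6 + 4 + 1)/6 = 23/3
E[X | Envelope II] = (2 + 5 − 5)/3 = 2/3
E[X | Envelope III] = (-2 + 18 + 18)/3 = 34/3
E[X] = (1/5)·23/3 + (1/5)·2/3 + (3/5)·34/3 = 127/15 ≈ 8.47

8.47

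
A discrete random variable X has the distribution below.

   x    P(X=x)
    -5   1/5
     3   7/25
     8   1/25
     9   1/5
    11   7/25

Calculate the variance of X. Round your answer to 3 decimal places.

E[X] = (1/5)·(-5) + (7/25)·3 + (1/25)·8 + (1/5)·9 + (7/25)·11 = 126/25
E[X²] = (1/5)·25 + (7/25)·9 + (1/25)·64 + (1/5)·81 + (7/25)·121 = 1504/25
Var(X) = 1504/25 − (126/25)² = 21724/625 ≈ 34.758

34.758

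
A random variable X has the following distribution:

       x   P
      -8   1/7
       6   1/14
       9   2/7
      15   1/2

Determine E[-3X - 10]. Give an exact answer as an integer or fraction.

E[-3x-10] = (1/7)·14 + (1/14)·(-28) + (2/7)·(-37) + (1/2)·(-55)
     = -533/14

-533/14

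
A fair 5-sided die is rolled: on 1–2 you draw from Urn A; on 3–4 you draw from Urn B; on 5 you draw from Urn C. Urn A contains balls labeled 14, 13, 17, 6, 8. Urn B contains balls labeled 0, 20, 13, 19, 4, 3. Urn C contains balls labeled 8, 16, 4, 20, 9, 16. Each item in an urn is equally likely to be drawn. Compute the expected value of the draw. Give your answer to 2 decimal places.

11.01

E[X | Urn A] = (14 + 13 + 17 + 6 + 8)/5 = 58/5
E[X | Urn B] = (0 + 20 + 13 + 19 + 4 + 3)/6 = 59/6
E[X | Urn C] = (8 + 16 + 4 + 20 + 9 + 16)/6 = 73/6
E[X] = (2/5)·58/5 + (2/5)·59/6 + (1/5)·73/6 = 1651/150 ≈ 11.01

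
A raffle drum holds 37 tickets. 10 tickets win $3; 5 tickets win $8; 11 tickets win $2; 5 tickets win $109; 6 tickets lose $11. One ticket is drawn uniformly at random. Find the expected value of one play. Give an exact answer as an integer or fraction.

571/37 dollars

E[payout] = (10/37)·3 + (5/37)·8 + (11/37)·2 + (5/37)·109 + (6/37)·(-11) = 571/37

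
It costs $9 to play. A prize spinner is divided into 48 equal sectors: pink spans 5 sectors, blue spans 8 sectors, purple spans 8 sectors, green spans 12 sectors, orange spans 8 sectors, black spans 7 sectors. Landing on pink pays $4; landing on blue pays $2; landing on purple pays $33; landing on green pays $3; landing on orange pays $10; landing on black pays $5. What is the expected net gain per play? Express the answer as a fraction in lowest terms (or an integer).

19/48 dollars

E[payout] = (5/48)·4 + (8/48)·2 + (8/48)·33 + (12/48)·3 + (8/48)·10 + (7/48)·5 = 451/48
Expected profit = 451/48 − 9 = 19/48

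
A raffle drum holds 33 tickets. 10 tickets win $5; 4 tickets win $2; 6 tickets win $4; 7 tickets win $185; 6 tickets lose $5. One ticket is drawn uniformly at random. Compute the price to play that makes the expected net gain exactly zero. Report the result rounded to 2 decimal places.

$40.82

E[payout] = (10/33)·5 + (4/33)·2 + (6/33)·4 + (7/33)·185 + (6/33)·(-5) = 449/11
Fair fee = E[payout] = 449/11 ≈ $40.82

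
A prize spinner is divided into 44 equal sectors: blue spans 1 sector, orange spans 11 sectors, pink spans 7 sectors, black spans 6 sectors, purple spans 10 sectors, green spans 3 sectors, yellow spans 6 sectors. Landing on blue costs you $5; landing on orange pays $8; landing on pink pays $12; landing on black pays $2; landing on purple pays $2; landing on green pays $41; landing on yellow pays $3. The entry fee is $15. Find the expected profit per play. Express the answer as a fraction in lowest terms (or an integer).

E[payout] = (1/44)·(-5) + (11/44)·8 + (7/44)·12 + (6/44)·2 + (10/44)·2 + (3/44)·41 + (6/44)·3 = 85/11
Expected profit = 85/11 − 15 = -80/11

-80/11 dollars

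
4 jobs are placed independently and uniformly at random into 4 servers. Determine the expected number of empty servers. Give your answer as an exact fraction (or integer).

Let Xⱼ=1 if server j is empty. P(Xⱼ=1) = ((4-1)/4)^4 = 81/256.
By linearity, E[#empty] = 4·81/256 = 81/64.

81/64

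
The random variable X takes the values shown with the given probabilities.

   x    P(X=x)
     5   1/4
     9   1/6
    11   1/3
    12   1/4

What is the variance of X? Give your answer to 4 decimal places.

7.4097

E[X] = (1/4)·5 + (1/6)·9 + (1/3)·11 + (1/4)·12 = 113/12
E[X²] = (1/4)·25 + (1/6)·81 + (1/3)·121 + (1/4)·144 = 1153/12
Var(X) = 1153/12 − (113/12)² = 1067/144 ≈ 7.4097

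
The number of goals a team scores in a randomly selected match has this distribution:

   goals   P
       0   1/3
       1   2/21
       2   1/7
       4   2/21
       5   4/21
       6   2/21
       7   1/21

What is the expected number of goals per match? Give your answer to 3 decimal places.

2.619

E[X] = (1/3)·0 + (2/21)·1 + (1/7)·2 + (2/21)·4 + (4/21)·5 + (2/21)·6 + (1/21)·7
     = 55/21 ≈ 2.619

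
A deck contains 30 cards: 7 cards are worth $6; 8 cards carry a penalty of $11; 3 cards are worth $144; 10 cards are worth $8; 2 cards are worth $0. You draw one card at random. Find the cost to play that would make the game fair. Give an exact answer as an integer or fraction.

233/15 dollars

E[payout] = (7/30)·6 + (8/30)·(-11) + (3/30)·144 + (10/30)·8 + (2/30)·0 = 233/15
Fair fee = E[payout] = 233/15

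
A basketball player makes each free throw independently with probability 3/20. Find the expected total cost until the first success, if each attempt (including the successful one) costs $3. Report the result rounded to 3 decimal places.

$20.000

E[#attempts] = 1/p = 20/3; E[cost] = 3·20/3 = 20.
≈ 20.000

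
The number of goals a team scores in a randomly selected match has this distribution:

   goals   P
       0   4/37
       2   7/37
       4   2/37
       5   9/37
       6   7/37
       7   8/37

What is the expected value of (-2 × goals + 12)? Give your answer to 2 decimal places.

3.08

E[-2x+12] = (4/37)·12 + (7/37)·8 + (2/37)·4 + (9/37)·2 + (7/37)·0 + (8/37)·(-2)
     = 114/37 ≈ 3.08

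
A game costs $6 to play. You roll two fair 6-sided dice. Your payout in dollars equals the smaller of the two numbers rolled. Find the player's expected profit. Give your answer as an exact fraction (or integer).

Distribution of the smaller of the two numbers rolled: 1 w.p. 11/36, 2 w.p. 1/4, 3 w.p. 7/36, 4 w.p. 5/36, 5 w.p. 1/12, 6 w.p. 1/36
E[payout] = (11/36)·1 + (1/4)·2 + (7/36)·3 + (5/36)·4 + (1/12)·5 + (1/36)·6 = 91/36
Expected profit = 91/36 − 6 = -125/36

-125/36 dollars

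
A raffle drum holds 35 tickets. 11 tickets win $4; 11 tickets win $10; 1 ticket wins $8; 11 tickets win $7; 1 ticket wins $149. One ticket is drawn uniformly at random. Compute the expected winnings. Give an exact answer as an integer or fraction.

388/35 dollars

E[payout] = (11/35)·4 + (11/35)·10 + (1/35)·8 + (11/35)·7 + (1/35)·149 = 388/35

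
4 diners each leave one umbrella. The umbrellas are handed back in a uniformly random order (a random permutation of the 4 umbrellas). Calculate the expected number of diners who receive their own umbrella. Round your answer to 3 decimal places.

Let Xᵢ = 1 if person i gets their own umbrella. For each i, P(Xᵢ=1) = 1/4.
By linearity of expectation, E[X₁+…+X_4] = 4·(1/4) = 1.
≈ 1.000

1.000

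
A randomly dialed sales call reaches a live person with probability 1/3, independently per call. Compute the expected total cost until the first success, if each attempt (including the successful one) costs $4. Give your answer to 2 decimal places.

$12.00

E[#attempts] = 1/p = 3; E[cost] = 4·3 = 12.
≈ 12.00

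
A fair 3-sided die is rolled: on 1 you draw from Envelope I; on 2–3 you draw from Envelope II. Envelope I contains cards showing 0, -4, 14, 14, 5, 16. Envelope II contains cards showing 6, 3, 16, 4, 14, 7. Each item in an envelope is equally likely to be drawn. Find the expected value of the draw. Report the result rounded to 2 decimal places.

8.06

E[X | Envelope I] = (0 − 4 + 14 + 14 + 5 + 16)/6 = 15/2
E[X | Envelope II] = (6 + 3 + 16 + 4 + 14 + 7)/6 = 25/3
E[X] = (1/3)·15/2 + (2/3)·25/3 = 145/18 ≈ 8.06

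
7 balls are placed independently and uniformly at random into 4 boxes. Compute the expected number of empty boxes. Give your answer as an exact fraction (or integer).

2187/4096

Let Xⱼ=1 if box j is empty. P(Xⱼ=1) = ((4-1)/4)^7 = 2187/16384.
By linearity, E[#empty] = 4·2187/16384 = 2187/4096.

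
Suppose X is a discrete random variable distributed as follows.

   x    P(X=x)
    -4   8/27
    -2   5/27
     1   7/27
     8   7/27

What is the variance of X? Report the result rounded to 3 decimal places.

21.728

E[X] = (8/27)·(-4) + (5/27)·(-2) + (7/27)·1 + (7/27)·8 = 7/9
E[X²] = (8/27)·16 + (5/27)·4 + (7/27)·1 + (7/27)·64 = 67/3
Var(X) = 67/3 − (7/9)² = 1760/81 ≈ 21.728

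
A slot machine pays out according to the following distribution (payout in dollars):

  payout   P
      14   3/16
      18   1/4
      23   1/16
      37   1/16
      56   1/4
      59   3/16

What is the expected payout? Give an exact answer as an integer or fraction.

E[X] = (3/16)·14 + (1/4)·18 + (1/16)·23 + (1/16)·37 + (1/4)·56 + (3/16)·59
     = 575/16

575/16 dollars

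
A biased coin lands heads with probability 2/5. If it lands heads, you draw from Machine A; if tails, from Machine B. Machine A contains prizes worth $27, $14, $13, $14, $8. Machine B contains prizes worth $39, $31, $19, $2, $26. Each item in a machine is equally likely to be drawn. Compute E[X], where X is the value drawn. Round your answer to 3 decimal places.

E[X | Machine A] = (27 + 14 + 13 + 14 + 8)/5 = 76/5
E[X | Machine B] = (39 + 31 + 19 + 2 + 26)/5 = 117/5
E[X] = (2/5)·76/5 + (3/5)·117/5 = 503/25 ≈ 20.120

$20.120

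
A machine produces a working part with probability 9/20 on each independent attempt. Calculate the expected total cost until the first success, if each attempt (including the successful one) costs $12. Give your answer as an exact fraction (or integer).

E[#attempts] = 1/p = 20/9; E[cost] = 12·20/9 = 80/3.

80/3 dollars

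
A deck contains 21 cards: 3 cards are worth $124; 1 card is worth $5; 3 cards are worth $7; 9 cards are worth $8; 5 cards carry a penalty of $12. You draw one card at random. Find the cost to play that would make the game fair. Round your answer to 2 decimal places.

$19.52

E[payout] = (3/21)·124 + (1/21)·5 + (3/21)·7 + (9/21)·8 + (5/21)·(-12) = 410/21
Fair fee = E[payout] = 410/21 ≈ $19.52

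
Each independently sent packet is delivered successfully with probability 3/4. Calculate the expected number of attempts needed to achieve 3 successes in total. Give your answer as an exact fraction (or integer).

4

By linearity (sum of 3 independent geometric waits), E[trials] = 3/p = 3/(3/4) = 4.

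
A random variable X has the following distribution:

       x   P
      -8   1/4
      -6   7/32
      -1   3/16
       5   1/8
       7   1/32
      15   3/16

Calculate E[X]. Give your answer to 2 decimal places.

E[X] = (1/4)·(-8) + (7/32)·(-6) + (3/16)·(-1) + (1/8)·5 + (1/32)·7 + (3/16)·15
     = 5/32 ≈ 0.16

0.16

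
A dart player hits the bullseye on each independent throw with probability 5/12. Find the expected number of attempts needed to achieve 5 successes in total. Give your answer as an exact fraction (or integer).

By linearity (sum of 5 independent geometric waits), E[trials] = 5/p = 5/(5/12) = 12.

12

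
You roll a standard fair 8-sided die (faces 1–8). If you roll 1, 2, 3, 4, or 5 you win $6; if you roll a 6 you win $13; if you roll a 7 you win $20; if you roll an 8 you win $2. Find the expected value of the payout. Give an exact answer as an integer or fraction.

65/8 dollars

E[payout] = (1/8)·2 + (5/8)·6 + (1/8)·13 + (1/8)·20 = 65/8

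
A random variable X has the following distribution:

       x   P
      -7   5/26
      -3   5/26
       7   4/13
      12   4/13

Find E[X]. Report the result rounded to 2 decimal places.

E[X] = (5/26)·(-7) + (5/26)·(-3) + (4/13)·7 + (4/13)·12
     = 51/13 ≈ 3.92

3.92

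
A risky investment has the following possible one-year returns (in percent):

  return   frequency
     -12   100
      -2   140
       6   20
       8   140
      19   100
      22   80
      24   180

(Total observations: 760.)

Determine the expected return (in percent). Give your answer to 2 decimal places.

10.18

Total = 760, so P(return=-12) = 100/760, etc.
E[X] = (5/38)·(-12) + (7/38)·(-2) + (1/38)·6 + (7/38)·8 + (5/38)·19 + (2/19)·22 + (9/38)·24
     = 387/38 ≈ 10.18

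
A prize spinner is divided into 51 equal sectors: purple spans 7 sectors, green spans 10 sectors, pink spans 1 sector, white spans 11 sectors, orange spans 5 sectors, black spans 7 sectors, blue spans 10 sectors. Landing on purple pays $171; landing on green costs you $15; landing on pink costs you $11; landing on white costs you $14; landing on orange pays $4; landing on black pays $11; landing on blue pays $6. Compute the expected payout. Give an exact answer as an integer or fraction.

E[payout] = (7/51)·171 + (10/51)·(-15) + (1/51)·(-11) + (11/51)·(-14) + (5/51)·4 + (7/51)·11 + (10/51)·6 = 1039/51

1039/51 dollars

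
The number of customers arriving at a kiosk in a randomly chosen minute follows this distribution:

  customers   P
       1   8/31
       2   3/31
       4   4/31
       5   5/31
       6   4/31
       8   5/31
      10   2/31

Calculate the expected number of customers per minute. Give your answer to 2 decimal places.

4.48

E[X] = (8/31)·1 + (3/31)·2 + (4/31)·4 + (5/31)·5 + (4/31)·6 + (5/31)·8 + (2/31)·10
     = 139/31 ≈ 4.48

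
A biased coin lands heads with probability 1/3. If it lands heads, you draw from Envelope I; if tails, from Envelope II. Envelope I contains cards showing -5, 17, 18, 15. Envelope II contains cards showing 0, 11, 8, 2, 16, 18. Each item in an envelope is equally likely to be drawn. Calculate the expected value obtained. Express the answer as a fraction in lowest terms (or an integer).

E[X | Envelope I] = (-5 + 17 + 18 + 15)/4 = 45/4
E[X | Envelope II] = (0 + 11 + 8 + 2 + 16 + 18)/6 = 55/6
E[X] = (1/3)·45/4 + (2/3)·55/6 = 355/36

355/36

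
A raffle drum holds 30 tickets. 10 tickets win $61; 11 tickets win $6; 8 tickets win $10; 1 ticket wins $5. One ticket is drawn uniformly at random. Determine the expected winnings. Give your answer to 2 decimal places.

$25.37

E[payout] = (10/30)·61 + (11/30)·6 + (8/30)·10 + (1/30)·5 = 761/30
≈ $25.37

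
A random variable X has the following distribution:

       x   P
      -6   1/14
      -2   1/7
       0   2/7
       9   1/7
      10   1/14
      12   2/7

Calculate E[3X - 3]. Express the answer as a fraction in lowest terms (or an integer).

78/7

E[3x-3] = (1/14)·(-21) + (1/7)·(-9) + (2/7)·(-3) + (1/7)·24 + (1/14)·27 + (2/7)·33
     = 78/7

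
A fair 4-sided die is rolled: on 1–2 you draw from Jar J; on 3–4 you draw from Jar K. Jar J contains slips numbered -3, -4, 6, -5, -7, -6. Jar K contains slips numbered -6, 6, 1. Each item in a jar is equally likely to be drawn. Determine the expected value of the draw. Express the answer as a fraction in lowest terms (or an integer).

-17/12

E[X | Jar J] = (-3 − 4 + 6 − 5 − 7 − 6)/6 = -19/6
E[X | Jar K] = (-6 + 6 + 1)/3 = 1/3
E[X] = (1/2)·(-19/6) + (1/2)·1/3 = -17/12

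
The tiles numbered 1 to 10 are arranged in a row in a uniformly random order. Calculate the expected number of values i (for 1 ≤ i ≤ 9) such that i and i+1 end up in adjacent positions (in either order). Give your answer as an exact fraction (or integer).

9/5

For each i ∈ {1,…,9}, let Xᵢ = 1 if i and i+1 are adjacent. P(Xᵢ=1) = 2·(10−1)!/10! = 2/10.
By linearity, E[ΣXᵢ] = (9)·(2/10) = 9/5.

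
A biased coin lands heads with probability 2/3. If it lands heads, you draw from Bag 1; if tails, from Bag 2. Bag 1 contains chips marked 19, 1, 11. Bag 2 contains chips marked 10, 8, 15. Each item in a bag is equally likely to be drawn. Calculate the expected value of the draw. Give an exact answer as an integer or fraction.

E[X | Bag 1] = (19 + 1 + 11)/3 = 31/3
E[X | Bag 2] = (10 + 8 + 15)/3 = 11
E[X] = (2/3)·31/3 + (1/3)·11 = 95/9

95/9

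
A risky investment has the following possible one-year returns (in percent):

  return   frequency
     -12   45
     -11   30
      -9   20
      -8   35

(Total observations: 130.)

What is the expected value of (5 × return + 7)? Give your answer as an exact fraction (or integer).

Total = 130, so P(return=-12) = 45/130, etc.
E[5x+7] = (9/26)·(-53) + (3/13)·(-48) + (2/13)·(-38) + (7/26)·(-33)
     = -574/13

-574/13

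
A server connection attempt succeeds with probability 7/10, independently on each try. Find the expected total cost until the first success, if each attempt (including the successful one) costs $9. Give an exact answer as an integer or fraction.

E[#attempts] = 1/p = 10/7; E[cost] = 9·10/7 = 90/7.

90/7 dollars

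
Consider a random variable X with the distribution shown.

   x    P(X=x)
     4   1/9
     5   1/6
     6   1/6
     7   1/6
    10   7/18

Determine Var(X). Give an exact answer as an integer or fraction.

E[X] = (1/9)·4 + (1/6)·5 + (1/6)·6 + (1/6)·7 + (7/18)·10 = 22/3
E[X²] = (1/9)·16 + (1/6)·25 + (1/6)·36 + (1/6)·49 + (7/18)·100 = 59
Var(X) = 59 − (22/3)² = 47/9

47/9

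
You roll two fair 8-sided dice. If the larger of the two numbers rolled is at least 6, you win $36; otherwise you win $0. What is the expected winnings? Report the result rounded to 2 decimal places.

$21.94

E[payout] = (25/64)·0 + (39/64)·36 = 351/16
≈ $21.94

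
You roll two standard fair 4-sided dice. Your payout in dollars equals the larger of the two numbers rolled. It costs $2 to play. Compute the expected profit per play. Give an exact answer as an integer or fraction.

Distribution of the larger of the two numbers rolled: 1 w.p. 1/16, 2 w.p. 3/16, 3 w.p. 5/16, 4 w.p. 7/16
E[payout] = (1/16)·1 + (3/16)·2 + (5/16)·3 + (7/16)·4 = 25/8
Expected profit = 25/8 − 2 = 9/8

9/8 dollars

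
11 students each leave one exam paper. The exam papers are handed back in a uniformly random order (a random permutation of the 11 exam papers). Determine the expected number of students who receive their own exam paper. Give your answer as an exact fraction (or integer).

1

Let Xᵢ = 1 if person i gets their own exam paper. For each i, P(Xᵢ=1) = 1/11.
By linearity of expectation, E[X₁+…+X_11] = 11·(1/11) = 1.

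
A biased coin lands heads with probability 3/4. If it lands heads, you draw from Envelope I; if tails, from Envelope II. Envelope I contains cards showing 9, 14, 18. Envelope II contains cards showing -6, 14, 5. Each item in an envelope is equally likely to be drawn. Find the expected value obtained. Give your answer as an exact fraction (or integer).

34/3

E[X | Envelope I] = (9 + 14 + 18)/3 = 41/3
E[X | Envelope II] = (-6 + 14 + 5)/3 = 13/3
E[X] = (3/4)·41/3 + (1/4)·13/3 = 34/3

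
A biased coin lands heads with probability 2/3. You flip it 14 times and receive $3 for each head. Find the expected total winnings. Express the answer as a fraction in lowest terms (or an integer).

E[#heads] = 14·2/3 = 28/3 (linearity over flips).
E[winnings] = 3·28/3 = 28.

$28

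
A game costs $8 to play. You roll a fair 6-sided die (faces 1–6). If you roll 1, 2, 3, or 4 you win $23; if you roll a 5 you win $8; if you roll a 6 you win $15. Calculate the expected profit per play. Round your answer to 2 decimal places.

$11.17

E[payout] = (1/6)·8 + (1/6)·15 + (2/3)·23 = 115/6
Expected profit = 115/6 − 8 = 67/6 ≈ $11.17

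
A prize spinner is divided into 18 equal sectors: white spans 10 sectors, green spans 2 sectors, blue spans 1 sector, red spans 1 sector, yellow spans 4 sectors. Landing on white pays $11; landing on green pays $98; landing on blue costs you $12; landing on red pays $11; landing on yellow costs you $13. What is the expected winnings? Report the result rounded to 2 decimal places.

E[payout] = (10/18)·11 + (2/18)·98 + (1/18)·(-12) + (1/18)·11 + (4/18)·(-13) = 253/18
≈ $14.06

$14.06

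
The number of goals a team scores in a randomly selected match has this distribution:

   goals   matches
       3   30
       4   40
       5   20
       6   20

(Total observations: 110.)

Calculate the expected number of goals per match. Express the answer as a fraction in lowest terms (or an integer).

47/11

Total = 110, so P(goals=3) = 30/110, etc.
E[X] = (3/11)·3 + (4/11)·4 + (2/11)·5 + (2/11)·6
     = 47/11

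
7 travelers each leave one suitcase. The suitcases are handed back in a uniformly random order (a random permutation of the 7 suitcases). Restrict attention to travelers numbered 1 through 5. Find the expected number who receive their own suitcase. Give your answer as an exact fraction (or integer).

5/7

Let Xᵢ = 1 if person i gets their own suitcase. For each i, P(Xᵢ=1) = 1/7.
By linearity of expectation, E[X₁+…+X_5] = 5·(1/7) = 5/7.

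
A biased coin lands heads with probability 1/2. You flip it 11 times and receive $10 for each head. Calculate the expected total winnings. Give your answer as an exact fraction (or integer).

E[#heads] = 11·1/2 = 11/2 (linearity over flips).
E[winnings] = 10·11/2 = 55.

$55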